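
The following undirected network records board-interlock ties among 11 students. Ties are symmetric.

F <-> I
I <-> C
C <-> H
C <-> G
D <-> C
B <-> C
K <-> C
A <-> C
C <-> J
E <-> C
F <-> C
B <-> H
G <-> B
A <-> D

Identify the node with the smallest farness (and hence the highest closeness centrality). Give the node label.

Farness (sum of distances to all others) for each node — A:18, B:17, C:10, D:18, E:19, F:18, G:18, H:18, I:18, J:19, K:19.
The smallest farness is 10, for C, so C has the highest closeness.

C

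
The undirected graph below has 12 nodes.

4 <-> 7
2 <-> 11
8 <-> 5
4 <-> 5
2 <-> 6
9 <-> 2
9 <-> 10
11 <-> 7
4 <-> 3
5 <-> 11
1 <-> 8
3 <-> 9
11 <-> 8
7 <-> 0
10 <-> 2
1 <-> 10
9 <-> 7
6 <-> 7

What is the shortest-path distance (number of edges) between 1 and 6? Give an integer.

One shortest route is 1 – 10 – 2 – 6, which uses 3 edges, and at distance 2 from 1 we only reach {2, 5, 9, 11}, which does not include 6. So d(1,6) = 3.

3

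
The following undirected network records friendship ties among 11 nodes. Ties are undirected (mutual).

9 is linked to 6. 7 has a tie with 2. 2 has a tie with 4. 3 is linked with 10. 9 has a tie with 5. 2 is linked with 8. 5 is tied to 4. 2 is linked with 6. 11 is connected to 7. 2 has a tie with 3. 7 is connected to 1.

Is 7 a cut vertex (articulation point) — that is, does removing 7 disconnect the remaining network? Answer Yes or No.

Yes

Removing 7 leaves {1} with no path to {2, 3, 4, 5, 6, 8, 9, and 10}, so the network splits into 3 components. 7 is a cut vertex.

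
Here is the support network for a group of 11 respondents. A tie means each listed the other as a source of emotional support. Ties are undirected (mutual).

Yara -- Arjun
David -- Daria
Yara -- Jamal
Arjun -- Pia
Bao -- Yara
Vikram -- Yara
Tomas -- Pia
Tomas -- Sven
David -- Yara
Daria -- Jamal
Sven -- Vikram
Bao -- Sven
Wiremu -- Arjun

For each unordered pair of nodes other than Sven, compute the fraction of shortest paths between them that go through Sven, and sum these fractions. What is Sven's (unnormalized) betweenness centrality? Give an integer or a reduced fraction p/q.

37/6

Pairs whose geodesics pass through Sven — David–Tomas: 2/3; Bao–Pia: 1/2; Bao–Tomas: 1; Bao–Vikram: 1/2; Yara–Tomas: 2/3; Pia–Vikram: 1/2; Jamal–Tomas: 2/3; Tomas–Daria: 4/6; Tomas–Vikram: 1.
All other pairs contribute 0.
Summing the contributions gives betweenness(Sven) = 37/6.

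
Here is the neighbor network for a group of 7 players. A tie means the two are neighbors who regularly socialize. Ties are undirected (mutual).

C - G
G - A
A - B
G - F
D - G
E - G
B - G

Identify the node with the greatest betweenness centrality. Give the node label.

Unnormalized betweenness of each node: A:0, B:0, C:0, D:0, E:0, F:0, G:14.
G has the largest value, 14, making it the main broker — the node through which the most shortest paths run.

G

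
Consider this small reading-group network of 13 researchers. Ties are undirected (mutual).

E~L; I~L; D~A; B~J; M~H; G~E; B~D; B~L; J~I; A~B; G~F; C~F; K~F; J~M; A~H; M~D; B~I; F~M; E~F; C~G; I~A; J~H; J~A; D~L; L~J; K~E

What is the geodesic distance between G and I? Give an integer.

One shortest route is G – E – L – I, which uses 3 edges, and at distance 2 from G we only reach {K, L, M}, which does not include I. So d(G,I) = 3.

3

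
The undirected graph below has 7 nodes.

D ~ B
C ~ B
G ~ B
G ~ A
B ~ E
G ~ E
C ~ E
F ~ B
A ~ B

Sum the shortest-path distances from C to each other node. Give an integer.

Distances from C: A:2, B:1, D:2, E:1, F:2, G:2.
Sum = 2 + 1 + 2 + 1 + 2 + 2 = 10.

10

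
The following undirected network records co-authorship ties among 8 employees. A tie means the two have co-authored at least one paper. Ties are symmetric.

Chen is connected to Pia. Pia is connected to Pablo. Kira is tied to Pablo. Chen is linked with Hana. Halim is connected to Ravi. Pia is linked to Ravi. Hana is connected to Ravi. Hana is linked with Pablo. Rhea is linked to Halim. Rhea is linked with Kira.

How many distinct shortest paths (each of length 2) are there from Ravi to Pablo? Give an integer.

The shortest distance is 2. The length-2 paths are: Ravi–Hana–Pablo; Ravi–Pia–Pablo.
That gives 2 distinct shortest paths.

2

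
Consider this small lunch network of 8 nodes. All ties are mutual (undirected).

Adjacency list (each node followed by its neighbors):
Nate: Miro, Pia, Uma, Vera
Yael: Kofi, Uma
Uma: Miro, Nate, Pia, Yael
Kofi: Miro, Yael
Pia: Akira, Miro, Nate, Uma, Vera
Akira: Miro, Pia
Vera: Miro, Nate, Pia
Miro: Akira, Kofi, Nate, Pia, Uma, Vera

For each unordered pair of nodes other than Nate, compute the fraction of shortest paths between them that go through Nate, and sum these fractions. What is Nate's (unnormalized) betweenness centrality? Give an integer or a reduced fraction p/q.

7/12

Pairs whose geodesics pass through Nate — Vera–Uma: 1/3; Vera–Yael: 1/4.
All other pairs contribute 0.
Summing the contributions gives betweenness(Nate) = 7/12.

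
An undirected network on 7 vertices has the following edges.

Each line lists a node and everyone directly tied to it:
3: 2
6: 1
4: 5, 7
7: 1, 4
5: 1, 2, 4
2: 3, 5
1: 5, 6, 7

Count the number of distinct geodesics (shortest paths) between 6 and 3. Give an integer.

1

The shortest distance is 4, and the only length-4 path is 6–1–5–2–3. So there is exactly 1 shortest path.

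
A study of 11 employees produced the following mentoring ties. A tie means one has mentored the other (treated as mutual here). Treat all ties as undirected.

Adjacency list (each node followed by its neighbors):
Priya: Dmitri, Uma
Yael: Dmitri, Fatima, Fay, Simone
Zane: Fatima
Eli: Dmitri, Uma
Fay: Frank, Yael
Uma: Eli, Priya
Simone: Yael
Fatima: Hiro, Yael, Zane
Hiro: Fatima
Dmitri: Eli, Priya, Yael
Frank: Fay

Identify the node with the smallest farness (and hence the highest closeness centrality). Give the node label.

Farness (sum of distances to all others) for each node — Dmitri:20, Eli:27, Fatima:22, Fay:24, Frank:33, Hiro:31, Priya:27, Simone:26, Uma:34, Yael:17, Zane:31.
The smallest farness is 17, for Yael, so Yael has the highest closeness.

Yael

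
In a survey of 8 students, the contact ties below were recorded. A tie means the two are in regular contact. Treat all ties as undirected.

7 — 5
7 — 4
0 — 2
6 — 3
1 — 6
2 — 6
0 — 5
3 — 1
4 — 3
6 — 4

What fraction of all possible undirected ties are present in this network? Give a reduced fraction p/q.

5/14

There are 10 edges and 8 nodes, so the maximum possible is C(8,2) = 28.
Density = 10/28 = 5/14.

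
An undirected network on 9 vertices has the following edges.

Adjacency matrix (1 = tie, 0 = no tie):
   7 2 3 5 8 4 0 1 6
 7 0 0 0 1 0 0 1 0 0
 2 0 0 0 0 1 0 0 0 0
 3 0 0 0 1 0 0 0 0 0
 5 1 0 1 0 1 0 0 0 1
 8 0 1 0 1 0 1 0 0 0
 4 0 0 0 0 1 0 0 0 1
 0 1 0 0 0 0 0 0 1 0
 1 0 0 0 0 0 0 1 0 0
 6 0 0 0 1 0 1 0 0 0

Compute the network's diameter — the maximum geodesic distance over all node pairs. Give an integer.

5

Eccentricity of each node (its greatest distance to any other): 0:4, 1:5, 2:5, 3:4, 4:5, 5:3, 6:4, 7:3, 8:4.
The maximum eccentricity is 5, realized for instance by the pair 2–1 via 2 – 8 – 5 – 7 – 0 – 1. So the diameter is 5.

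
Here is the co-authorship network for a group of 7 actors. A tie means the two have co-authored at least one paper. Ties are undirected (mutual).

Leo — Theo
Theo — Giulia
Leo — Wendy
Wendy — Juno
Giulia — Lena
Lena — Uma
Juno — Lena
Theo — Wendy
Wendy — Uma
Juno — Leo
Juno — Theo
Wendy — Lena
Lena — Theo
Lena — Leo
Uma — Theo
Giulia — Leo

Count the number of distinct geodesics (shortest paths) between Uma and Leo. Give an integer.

The shortest distance is 2. The length-2 paths are: Uma–Theo–Leo; Uma–Wendy–Leo; Uma–Lena–Leo.
That gives 3 distinct shortest paths.

3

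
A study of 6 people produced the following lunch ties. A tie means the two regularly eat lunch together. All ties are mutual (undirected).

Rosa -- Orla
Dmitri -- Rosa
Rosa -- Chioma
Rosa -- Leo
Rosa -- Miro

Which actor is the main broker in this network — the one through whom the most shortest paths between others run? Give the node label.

Rosa

Unnormalized betweenness of each node: Chioma:0, Dmitri:0, Leo:0, Miro:0, Orla:0, Rosa:10.
Rosa has the largest value, 10, making it the main broker — the node through which the most shortest paths run.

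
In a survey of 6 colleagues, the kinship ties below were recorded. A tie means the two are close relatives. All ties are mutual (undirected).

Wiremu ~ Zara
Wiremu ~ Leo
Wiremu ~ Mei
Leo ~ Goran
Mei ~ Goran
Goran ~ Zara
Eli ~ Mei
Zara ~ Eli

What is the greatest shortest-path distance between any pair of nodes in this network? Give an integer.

3

Eccentricity of each node (its greatest distance to any other): Eli:3, Goran:2, Leo:3, Mei:2, Wiremu:2, Zara:2.
The maximum eccentricity is 3, realized for instance by the pair Leo–Eli via Leo – Wiremu – Mei – Eli. So the diameter is 3.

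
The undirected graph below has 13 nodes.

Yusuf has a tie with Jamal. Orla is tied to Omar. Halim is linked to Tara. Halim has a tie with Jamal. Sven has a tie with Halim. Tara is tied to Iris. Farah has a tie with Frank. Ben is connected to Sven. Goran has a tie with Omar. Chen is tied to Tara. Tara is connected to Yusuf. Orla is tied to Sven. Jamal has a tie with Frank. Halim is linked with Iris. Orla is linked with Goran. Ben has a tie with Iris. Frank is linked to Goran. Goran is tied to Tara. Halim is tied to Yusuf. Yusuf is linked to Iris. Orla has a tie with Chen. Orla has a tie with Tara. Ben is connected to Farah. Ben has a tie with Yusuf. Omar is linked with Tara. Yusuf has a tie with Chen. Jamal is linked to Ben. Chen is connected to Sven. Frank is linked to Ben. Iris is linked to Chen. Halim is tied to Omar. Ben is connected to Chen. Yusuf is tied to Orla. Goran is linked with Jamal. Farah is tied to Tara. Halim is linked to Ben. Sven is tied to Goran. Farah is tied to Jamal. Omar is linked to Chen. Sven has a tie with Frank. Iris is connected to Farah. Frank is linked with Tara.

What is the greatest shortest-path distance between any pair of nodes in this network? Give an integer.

2

Eccentricity of each node (its greatest distance to any other): Ben:2, Chen:2, Farah:2, Frank:2, Goran:2, Halim:2, Iris:2, Jamal:2, Omar:2, Orla:2, Sven:2, Tara:2, Yusuf:2.
The maximum eccentricity is 2, realized for instance by the pair Farah–Sven via Farah – Frank – Sven. So the diameter is 2.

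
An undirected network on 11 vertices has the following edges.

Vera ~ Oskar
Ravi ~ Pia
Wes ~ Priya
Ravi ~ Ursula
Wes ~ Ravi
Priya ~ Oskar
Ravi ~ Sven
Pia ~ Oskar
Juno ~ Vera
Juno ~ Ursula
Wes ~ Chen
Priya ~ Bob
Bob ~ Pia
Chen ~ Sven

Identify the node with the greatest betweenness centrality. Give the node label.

Ravi

Unnormalized betweenness of each node: Bob:1/2, Chen:1, Juno:5/2, Oskar:26/3, Pia:49/6, Priya:22/3, Ravi:52/3, Sven:2, Ursula:35/6, Vera:11/3, Wes:9.
Ravi has the largest value, 52/3, making it the main broker — the node through which the most shortest paths run.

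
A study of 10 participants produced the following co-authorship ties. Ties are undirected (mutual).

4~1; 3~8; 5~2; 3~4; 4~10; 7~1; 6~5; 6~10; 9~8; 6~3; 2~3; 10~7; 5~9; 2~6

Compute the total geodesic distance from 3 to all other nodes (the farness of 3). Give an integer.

Distances from 3: 1:2, 2:1, 4:1, 5:2, 6:1, 7:3, 8:1, 9:2, 10:2.
Sum = 2 + 1 + 1 + 2 + 1 + 3 + 1 + 2 + 2 = 15.

15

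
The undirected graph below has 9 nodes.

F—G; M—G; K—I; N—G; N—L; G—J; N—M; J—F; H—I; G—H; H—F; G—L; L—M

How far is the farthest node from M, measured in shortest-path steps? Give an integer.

4

Distances from M: F:2, G:1, H:2, I:3, J:2, K:4, L:1, N:1.
The largest is 4 (to K), so the eccentricity of M is 4.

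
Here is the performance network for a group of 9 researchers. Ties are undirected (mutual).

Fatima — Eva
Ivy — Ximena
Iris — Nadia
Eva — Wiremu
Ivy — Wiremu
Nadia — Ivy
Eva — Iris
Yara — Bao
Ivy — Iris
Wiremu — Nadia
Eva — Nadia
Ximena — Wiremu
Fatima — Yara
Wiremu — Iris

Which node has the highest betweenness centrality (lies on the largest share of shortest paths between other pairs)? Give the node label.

Eva

Unnormalized betweenness of each node: Bao:0, Eva:15, Fatima:12, Iris:4/3, Ivy:1, Nadia:4/3, Wiremu:19/3, Ximena:0, Yara:7.
Eva has the largest value, 15, making it the main broker — the node through which the most shortest paths run.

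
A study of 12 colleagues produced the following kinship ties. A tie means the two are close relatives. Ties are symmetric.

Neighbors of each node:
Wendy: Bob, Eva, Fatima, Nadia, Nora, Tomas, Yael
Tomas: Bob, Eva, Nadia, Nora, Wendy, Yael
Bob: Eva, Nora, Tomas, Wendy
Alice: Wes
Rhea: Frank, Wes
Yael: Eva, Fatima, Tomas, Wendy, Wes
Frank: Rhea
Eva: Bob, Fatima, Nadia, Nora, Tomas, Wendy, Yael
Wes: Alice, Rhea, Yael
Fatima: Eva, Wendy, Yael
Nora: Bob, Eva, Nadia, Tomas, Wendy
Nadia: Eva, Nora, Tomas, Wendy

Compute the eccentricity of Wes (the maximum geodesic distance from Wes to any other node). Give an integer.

Distances from Wes: Alice:1, Bob:3, Eva:2, Fatima:2, Frank:2, Nadia:3, Nora:3, Rhea:1, Tomas:2, Wendy:2, Yael:1.
The largest is 3 (to Nadia, Nora, and Bob), so the eccentricity of Wes is 3.

3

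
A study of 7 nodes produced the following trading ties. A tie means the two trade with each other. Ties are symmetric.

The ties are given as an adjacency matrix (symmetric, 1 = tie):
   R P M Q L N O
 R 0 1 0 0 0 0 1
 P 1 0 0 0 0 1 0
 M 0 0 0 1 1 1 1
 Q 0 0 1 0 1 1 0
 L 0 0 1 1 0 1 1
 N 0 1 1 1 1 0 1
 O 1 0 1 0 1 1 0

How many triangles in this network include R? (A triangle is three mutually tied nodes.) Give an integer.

R's neighbors are O and P, but none of them are tied to each other, so no triangle contains R.

0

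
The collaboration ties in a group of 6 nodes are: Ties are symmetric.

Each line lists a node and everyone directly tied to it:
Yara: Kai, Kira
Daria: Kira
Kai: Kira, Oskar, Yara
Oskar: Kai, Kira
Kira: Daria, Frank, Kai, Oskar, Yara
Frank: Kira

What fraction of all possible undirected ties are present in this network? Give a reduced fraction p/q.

7/15

There are 7 edges and 6 nodes, so the maximum possible is C(6,2) = 15.
Density = 7/15.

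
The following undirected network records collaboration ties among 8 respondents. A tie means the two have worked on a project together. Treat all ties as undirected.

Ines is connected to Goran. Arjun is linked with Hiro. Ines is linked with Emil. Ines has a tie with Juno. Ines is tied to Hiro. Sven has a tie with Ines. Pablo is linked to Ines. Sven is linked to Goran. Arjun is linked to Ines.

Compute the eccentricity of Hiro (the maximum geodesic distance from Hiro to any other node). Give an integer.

Distances from Hiro: Arjun:1, Emil:2, Goran:2, Ines:1, Juno:2, Pablo:2, Sven:2.
The largest is 2 (to Goran, Pablo, Sven, Juno, and Emil), so the eccentricity of Hiro is 2.

2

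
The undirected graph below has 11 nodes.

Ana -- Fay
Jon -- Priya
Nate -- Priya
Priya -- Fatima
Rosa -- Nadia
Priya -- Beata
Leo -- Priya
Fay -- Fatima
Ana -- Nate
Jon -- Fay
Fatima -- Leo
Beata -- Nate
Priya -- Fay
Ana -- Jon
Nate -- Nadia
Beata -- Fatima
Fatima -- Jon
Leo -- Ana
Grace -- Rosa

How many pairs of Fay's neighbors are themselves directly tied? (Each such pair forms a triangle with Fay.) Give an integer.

Fay's neighbors: Ana, Fatima, Jon, and Priya.
Neighbor pairs that are themselves tied: Fay–Ana–Jon; Fay–Fatima–Jon; Fay–Fatima–Priya; Fay–Jon–Priya. Each forms one triangle with Fay, for 4 in total.

4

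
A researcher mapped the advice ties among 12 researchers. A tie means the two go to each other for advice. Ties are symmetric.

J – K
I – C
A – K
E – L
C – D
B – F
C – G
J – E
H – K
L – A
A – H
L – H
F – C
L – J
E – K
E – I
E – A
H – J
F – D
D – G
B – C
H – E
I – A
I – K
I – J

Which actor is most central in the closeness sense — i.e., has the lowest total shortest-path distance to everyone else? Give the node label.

Farness (sum of distances to all others) for each node — A:21, B:28, C:19, D:27, E:20, F:27, G:28, H:26, I:17, J:21, K:21, L:27.
The smallest farness is 17, for I, so I has the highest closeness.

I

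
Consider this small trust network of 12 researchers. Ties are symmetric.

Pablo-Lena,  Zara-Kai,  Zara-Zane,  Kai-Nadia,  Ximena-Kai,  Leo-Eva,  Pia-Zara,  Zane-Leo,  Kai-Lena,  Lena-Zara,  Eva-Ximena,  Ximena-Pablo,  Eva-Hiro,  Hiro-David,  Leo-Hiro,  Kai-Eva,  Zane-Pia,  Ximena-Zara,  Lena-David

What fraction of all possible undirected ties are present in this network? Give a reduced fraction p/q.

19/66

There are 19 edges and 12 nodes, so the maximum possible is C(12,2) = 66.
Density = 19/66.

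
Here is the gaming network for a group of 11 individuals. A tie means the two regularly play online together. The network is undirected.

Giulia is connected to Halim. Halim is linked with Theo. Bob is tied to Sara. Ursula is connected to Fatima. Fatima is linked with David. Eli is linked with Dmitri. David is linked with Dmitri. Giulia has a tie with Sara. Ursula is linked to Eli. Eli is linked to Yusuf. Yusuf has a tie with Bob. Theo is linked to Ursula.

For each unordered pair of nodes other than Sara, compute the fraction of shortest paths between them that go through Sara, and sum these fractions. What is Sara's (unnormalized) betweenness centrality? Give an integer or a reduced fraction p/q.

5

Pairs whose geodesics pass through Sara — Bob–Theo: 1/2; Bob–Halim: 1; Bob–Giulia: 1; Yusuf–Halim: 1/2; Yusuf–Giulia: 1; Eli–Giulia: 1/2; Dmitri–Giulia: 1/2.
All other pairs contribute 0.
Summing the contributions gives betweenness(Sara) = 5.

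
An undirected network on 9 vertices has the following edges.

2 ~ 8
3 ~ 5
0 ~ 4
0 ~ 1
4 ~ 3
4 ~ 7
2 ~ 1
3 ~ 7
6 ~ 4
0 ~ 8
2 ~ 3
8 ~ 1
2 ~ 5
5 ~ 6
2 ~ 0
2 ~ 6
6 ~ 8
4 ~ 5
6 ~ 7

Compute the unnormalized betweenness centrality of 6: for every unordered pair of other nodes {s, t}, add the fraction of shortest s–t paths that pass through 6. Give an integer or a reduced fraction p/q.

43/12

Pairs whose geodesics pass through 6 — 5–8: 1/2; 5–7: 1/3; 4–8: 1/2; 4–2: 1/4; 1–7: 2/4; 8–7: 1; 2–7: 1/2.
All other pairs contribute 0.
Summing the contributions gives betweenness(6) = 43/12.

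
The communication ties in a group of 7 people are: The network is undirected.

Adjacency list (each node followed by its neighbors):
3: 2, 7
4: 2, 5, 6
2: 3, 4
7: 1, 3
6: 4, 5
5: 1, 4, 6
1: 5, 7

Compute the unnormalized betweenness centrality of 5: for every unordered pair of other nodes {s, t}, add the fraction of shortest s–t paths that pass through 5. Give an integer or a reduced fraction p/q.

4

Pairs whose geodesics pass through 5 — 2–1: 1/2; 7–6: 1; 7–4: 1/2; 1–6: 1; 1–4: 1.
All other pairs contribute 0.
Summing the contributions gives betweenness(5) = 4.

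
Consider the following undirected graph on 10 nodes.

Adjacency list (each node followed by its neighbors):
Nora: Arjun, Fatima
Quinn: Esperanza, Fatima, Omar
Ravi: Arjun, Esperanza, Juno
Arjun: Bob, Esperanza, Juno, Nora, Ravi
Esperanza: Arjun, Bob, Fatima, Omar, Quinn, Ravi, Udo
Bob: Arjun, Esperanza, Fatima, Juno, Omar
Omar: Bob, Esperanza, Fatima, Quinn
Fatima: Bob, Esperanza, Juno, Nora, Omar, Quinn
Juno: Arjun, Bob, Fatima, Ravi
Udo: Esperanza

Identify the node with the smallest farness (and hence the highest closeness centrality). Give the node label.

Esperanza

Farness (sum of distances to all others) for each node — Arjun:13, Bob:13, Esperanza:11, Fatima:12, Juno:15, Nora:17, Omar:14, Quinn:15, Ravi:15, Udo:19.
The smallest farness is 11, for Esperanza, so Esperanza has the highest closeness.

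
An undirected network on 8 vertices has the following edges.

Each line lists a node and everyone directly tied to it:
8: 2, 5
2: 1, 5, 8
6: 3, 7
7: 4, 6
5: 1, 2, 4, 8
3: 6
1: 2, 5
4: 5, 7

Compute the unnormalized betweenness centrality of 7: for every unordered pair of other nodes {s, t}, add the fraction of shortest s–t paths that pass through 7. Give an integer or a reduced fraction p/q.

Pairs whose geodesics pass through 7 — 3–2: 1; 3–4: 1; 3–8: 1; 3–1: 1; 3–5: 1; 6–2: 1; 6–4: 1; 6–8: 1; 6–1: 1; 6–5: 1.
All other pairs contribute 0.
Summing the contributions gives betweenness(7) = 10.

10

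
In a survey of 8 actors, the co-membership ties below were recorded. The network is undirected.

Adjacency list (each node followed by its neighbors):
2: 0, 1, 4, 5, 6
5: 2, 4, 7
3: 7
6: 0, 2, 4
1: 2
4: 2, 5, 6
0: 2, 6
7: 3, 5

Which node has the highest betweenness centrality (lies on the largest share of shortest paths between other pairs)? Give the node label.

2

Unnormalized betweenness of each node: 0:0, 1:0, 2:11, 3:0, 4:3/2, 5:10, 6:1/2, 7:6.
2 has the largest value, 11, making it the main broker — the node through which the most shortest paths run.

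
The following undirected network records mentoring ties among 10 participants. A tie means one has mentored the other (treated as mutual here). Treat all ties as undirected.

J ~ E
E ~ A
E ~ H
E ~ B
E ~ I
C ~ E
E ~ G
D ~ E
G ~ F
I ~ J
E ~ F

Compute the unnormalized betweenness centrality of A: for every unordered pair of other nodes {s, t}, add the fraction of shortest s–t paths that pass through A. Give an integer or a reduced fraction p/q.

No shortest path between any pair of other nodes passes through A.
Summing the contributions gives betweenness(A) = 0.

0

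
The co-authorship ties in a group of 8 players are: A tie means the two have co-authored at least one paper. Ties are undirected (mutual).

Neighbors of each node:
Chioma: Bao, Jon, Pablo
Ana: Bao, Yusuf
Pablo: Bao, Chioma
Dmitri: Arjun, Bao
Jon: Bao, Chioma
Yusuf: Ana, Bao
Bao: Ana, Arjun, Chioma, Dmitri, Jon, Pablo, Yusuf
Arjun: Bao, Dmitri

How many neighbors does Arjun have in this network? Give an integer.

2

Arjun is directly tied to Bao and Dmitri. That is 2 neighbors, so the degree of Arjun is 2.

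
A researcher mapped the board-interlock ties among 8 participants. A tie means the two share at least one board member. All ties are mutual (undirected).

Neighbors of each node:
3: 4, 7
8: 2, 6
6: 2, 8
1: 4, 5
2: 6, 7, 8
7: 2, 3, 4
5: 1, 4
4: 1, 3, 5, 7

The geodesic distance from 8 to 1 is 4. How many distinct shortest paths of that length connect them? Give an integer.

1

The shortest distance is 4, and the only length-4 path is 8–2–7–4–1. So there is exactly 1 shortest path.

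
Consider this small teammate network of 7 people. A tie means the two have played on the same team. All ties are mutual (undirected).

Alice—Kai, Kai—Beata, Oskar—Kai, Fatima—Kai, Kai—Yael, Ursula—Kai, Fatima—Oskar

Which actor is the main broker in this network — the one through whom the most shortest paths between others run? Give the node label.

Unnormalized betweenness of each node: Alice:0, Beata:0, Fatima:0, Kai:14, Oskar:0, Ursula:0, Yael:0.
Kai has the largest value, 14, making it the main broker — the node through which the most shortest paths run.

Kai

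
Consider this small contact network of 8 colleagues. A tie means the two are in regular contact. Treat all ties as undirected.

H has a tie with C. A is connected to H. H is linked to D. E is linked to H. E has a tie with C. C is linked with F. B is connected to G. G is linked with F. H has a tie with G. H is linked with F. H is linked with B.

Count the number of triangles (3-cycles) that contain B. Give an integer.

1

B's neighbors: G and H.
Neighbor pairs that are themselves tied: B–G–H. Each forms one triangle with B, for 1 in total.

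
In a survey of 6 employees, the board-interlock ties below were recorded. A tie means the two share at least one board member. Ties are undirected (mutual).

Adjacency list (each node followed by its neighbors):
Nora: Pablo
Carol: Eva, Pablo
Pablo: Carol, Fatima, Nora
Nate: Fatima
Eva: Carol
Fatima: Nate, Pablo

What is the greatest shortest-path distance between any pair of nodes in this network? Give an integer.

Eccentricity of each node (its greatest distance to any other): Carol:3, Eva:4, Fatima:3, Nate:4, Nora:3, Pablo:2.
The maximum eccentricity is 4, realized for instance by the pair Nate–Eva via Nate – Fatima – Pablo – Carol – Eva. So the diameter is 4.

4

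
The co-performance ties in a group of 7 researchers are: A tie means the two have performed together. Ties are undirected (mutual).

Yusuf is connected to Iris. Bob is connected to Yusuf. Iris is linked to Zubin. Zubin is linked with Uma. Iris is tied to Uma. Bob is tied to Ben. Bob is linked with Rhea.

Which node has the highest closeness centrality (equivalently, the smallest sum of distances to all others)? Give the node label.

Farness (sum of distances to all others) for each node — Ben:16, Bob:11, Iris:11, Rhea:16, Uma:15, Yusuf:10, Zubin:15.
The smallest farness is 10, for Yusuf, so Yusuf has the highest closeness.

Yusuf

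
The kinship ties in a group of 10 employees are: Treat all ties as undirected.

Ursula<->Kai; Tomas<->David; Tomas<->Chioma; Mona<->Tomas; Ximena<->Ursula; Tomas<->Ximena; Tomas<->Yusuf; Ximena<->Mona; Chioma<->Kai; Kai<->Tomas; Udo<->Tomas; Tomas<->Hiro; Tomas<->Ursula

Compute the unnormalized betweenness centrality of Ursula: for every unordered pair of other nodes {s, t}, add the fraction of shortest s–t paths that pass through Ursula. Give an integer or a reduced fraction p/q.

1/2

Pairs whose geodesics pass through Ursula — Ximena–Kai: 1/2.
All other pairs contribute 0.
Summing the contributions gives betweenness(Ursula) = 1/2.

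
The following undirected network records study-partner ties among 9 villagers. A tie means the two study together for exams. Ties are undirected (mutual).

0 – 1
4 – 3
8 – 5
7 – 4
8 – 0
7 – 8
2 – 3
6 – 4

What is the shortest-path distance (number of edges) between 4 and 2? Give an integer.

One shortest route is 4 – 3 – 2, which uses 2 edges, and 4 and 2 are not directly tied, so nothing shorter exists. So d(4,2) = 2.

2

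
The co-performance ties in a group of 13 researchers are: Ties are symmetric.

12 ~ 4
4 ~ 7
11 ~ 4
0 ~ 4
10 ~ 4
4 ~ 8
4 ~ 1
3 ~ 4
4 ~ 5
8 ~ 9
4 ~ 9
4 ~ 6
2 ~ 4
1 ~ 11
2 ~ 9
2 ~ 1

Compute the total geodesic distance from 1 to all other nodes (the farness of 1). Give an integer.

Distances from 1: 0:2, 2:1, 3:2, 4:1, 5:2, 6:2, 7:2, 8:2, 9:2, 10:2, 11:1, 12:2.
Sum = 2 + 1 + 2 + 1 + 2 + 2 + 2 + 2 + 2 + 2 + 1 + 2 = 21.

21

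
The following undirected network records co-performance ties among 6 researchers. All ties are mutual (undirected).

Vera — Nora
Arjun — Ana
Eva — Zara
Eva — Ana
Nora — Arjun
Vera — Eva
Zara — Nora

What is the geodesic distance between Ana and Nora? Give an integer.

One shortest route is Ana – Arjun – Nora, which uses 2 edges, and Ana and Nora are not directly tied, so nothing shorter exists. So d(Ana,Nora) = 2.

2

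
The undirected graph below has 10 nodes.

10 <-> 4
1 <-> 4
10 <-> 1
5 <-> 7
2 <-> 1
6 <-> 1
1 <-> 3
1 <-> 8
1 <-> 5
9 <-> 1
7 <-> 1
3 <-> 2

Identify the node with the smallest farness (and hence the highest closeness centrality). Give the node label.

Farness (sum of distances to all others) for each node — 1:9, 2:16, 3:16, 4:16, 5:16, 6:17, 7:16, 8:17, 9:17, 10:16.
The smallest farness is 9, for 1, so 1 has the highest closeness.

1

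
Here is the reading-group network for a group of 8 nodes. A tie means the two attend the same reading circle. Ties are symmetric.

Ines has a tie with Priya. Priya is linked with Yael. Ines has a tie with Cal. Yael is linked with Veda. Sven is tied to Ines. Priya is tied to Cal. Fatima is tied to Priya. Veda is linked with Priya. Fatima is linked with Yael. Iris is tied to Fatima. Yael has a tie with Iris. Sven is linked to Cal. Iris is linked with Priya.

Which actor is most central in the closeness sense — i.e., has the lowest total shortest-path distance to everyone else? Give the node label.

Farness (sum of distances to all others) for each node — Cal:11, Fatima:12, Ines:11, Iris:12, Priya:8, Sven:16, Veda:13, Yael:11.
The smallest farness is 8, for Priya, so Priya has the highest closeness.

Priya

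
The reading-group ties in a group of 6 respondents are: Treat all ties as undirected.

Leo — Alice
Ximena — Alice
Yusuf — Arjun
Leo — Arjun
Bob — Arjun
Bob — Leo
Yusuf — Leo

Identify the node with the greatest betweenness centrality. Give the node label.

Leo

Unnormalized betweenness of each node: Alice:4, Arjun:1/2, Bob:0, Leo:13/2, Ximena:0, Yusuf:0.
Leo has the largest value, 13/2, making it the main broker — the node through which the most shortest paths run.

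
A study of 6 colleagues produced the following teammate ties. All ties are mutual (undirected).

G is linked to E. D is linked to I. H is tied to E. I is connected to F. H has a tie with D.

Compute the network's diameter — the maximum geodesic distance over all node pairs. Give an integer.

Eccentricity of each node (its greatest distance to any other): D:3, E:4, F:5, G:5, H:3, I:4.
The maximum eccentricity is 5, realized for instance by the pair F–G via F – I – D – H – E – G. So the diameter is 5.

5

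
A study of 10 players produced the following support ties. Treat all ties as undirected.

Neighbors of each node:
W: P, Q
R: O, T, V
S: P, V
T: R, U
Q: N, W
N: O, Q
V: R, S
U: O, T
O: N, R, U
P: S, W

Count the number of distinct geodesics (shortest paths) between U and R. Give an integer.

The shortest distance is 2. The length-2 paths are: U–T–R; U–O–R.
That gives 2 distinct shortest paths.

2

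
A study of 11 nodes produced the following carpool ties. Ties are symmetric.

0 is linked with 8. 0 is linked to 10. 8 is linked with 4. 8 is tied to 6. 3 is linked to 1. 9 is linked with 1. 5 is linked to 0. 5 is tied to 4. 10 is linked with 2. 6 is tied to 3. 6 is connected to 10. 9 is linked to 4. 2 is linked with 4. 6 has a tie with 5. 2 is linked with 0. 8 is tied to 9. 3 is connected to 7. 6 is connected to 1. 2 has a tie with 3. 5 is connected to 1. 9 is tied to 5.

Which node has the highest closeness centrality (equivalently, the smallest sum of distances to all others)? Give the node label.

6

Farness (sum of distances to all others) for each node — 0:17, 1:16, 2:16, 3:16, 4:17, 5:16, 6:15, 7:25, 8:17, 9:18, 10:19.
The smallest farness is 15, for 6, so 6 has the highest closeness.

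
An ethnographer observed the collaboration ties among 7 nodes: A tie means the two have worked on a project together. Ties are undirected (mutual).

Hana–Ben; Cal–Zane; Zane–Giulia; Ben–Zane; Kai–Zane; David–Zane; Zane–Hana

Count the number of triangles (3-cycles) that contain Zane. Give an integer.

Zane's neighbors: Ben, Cal, David, Giulia, Hana, and Kai.
Neighbor pairs that are themselves tied: Zane–Ben–Hana. Each forms one triangle with Zane, for 1 in total.

1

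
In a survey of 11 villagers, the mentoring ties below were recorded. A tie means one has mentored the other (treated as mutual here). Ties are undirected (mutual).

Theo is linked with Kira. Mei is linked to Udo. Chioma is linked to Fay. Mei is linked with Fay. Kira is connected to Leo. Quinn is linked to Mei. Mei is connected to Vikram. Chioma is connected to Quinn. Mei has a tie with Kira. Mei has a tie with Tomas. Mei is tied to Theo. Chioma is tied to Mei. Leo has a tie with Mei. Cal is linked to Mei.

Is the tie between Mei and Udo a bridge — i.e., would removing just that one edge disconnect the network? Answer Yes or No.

Yes

Without the Mei–Udo edge there is no alternate route between Mei and Udo, so the network disconnects. It is a bridge.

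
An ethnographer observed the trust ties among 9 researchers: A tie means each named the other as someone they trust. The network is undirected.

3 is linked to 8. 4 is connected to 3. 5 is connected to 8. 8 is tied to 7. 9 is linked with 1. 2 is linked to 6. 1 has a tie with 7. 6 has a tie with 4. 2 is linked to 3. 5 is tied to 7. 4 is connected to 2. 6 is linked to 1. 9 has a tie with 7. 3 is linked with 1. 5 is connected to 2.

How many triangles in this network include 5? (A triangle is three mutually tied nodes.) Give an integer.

5's neighbors: 2, 7, and 8.
Neighbor pairs that are themselves tied: 5–7–8. Each forms one triangle with 5, for 1 in total.

1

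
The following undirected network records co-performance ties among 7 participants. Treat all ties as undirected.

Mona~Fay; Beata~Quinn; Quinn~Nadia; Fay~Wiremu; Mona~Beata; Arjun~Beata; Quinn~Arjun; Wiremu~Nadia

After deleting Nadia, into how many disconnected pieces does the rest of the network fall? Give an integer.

1

Nadia's neighbors (Quinn and Wiremu) remain reachable from one another through other ties, so the rest of the network stays in one piece.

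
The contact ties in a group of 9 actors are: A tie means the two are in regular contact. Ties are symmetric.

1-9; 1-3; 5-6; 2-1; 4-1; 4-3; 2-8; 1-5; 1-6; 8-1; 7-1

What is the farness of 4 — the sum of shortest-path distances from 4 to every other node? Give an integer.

14

Distances from 4: 1:1, 2:2, 3:1, 5:2, 6:2, 7:2, 8:2, 9:2.
Sum = 1 + 2 + 1 + 2 + 2 + 2 + 2 + 2 = 14.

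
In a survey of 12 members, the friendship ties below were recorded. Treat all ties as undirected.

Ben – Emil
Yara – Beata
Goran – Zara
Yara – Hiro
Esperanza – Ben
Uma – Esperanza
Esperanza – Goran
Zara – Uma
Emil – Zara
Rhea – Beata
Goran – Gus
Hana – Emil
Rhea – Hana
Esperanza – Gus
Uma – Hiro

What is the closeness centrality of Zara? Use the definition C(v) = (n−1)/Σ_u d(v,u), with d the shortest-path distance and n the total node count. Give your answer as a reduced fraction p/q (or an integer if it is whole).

Distances from Zara: Beata:4, Ben:2, Emil:1, Esperanza:2, Goran:1, Gus:2, Hana:2, Hiro:2, Rhea:3, Uma:1, Yara:3. Sum = 23.
n = 12, so closeness = 11/23.

11/23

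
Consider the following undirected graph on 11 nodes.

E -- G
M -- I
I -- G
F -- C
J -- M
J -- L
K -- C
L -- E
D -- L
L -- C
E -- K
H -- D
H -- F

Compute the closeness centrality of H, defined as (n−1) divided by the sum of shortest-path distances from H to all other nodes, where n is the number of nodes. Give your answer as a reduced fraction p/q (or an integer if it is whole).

Distances from H: C:2, D:1, E:3, F:1, G:4, I:5, J:3, K:3, L:2, M:4. Sum = 28.
n = 11, so closeness = 10/28 = 5/14.

5/14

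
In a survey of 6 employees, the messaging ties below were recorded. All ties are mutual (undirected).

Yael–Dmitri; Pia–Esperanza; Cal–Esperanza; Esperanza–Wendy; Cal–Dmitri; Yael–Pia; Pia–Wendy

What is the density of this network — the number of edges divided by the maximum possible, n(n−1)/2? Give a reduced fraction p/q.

7/15

There are 7 edges and 6 nodes, so the maximum possible is C(6,2) = 15.
Density = 7/15.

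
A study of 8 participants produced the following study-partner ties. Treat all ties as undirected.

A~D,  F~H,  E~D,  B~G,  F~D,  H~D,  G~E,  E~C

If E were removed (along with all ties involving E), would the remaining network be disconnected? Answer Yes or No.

Removing E leaves {C} with no path to {A, D, F, and H}, so the network splits into 3 components. E is a cut vertex.

Yes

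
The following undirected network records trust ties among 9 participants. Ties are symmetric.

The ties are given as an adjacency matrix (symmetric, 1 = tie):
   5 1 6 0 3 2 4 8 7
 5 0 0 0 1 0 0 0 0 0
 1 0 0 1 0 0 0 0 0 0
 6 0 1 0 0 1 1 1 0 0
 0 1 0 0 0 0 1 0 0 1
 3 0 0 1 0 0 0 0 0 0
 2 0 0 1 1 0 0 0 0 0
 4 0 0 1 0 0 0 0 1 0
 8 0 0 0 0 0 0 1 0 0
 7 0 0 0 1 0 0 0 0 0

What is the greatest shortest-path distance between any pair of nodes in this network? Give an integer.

Eccentricity of each node (its greatest distance to any other): 0:4, 1:4, 2:3, 3:4, 4:4, 5:5, 6:3, 7:5, 8:5.
The maximum eccentricity is 5, realized for instance by the pair 5–8 via 5 – 0 – 2 – 6 – 4 – 8. So the diameter is 5.

5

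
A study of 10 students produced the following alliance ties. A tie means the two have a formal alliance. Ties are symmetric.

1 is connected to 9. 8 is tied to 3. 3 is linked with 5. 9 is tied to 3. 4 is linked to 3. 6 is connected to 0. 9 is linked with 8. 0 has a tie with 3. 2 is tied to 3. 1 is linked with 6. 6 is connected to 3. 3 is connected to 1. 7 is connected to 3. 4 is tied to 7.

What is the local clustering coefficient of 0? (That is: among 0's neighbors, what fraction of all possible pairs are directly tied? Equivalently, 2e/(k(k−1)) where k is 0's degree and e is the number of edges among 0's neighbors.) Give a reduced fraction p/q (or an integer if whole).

1

0's neighbors: 3 and 6 (k = 2).
Possible neighbor pairs: C(2,2) = 1. Edges among them: 3–6 → e = 1.
Clustering(0) = 1/1.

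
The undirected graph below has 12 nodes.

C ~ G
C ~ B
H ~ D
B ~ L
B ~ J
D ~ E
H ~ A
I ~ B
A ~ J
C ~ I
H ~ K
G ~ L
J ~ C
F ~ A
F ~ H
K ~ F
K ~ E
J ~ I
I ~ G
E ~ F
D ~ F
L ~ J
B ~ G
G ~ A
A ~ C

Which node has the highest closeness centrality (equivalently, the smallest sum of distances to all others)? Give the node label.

Farness (sum of distances to all others) for each node — A:17, B:25, C:20, D:28, E:28, F:20, G:20, H:21, I:26, J:20, K:28, L:27.
The smallest farness is 17, for A, so A has the highest closeness.

A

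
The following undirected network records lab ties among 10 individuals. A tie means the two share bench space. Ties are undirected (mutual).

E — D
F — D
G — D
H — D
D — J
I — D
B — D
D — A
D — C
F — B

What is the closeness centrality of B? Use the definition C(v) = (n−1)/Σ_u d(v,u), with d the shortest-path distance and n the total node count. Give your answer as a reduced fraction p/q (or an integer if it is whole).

Distances from B: A:2, C:2, D:1, E:2, F:1, G:2, H:2, I:2, J:2. Sum = 16.
n = 10, so closeness = 9/16.

9/16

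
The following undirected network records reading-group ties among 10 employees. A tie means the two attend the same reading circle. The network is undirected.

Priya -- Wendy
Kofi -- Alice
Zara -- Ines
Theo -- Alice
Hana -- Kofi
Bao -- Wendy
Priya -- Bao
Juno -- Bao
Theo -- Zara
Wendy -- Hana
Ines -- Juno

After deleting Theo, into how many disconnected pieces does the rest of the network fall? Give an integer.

Theo's neighbors (Alice and Zara) remain reachable from one another through other ties, so the rest of the network stays in one piece.

1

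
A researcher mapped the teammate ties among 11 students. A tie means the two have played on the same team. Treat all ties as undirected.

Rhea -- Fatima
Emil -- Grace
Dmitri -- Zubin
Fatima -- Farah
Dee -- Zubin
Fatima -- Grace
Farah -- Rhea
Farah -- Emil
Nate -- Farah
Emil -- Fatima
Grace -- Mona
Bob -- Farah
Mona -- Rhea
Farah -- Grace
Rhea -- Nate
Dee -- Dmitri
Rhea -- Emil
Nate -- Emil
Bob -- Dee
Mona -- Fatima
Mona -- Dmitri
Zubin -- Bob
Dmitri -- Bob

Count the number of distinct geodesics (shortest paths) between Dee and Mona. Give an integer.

1

The shortest distance is 2, and the only length-2 path is Dee–Dmitri–Mona. So there is exactly 1 shortest path.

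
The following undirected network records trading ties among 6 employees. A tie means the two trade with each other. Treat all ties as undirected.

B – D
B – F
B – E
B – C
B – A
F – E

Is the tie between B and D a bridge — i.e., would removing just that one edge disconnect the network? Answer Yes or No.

Without the B–D edge there is no alternate route between B and D, so the network disconnects. It is a bridge.

Yes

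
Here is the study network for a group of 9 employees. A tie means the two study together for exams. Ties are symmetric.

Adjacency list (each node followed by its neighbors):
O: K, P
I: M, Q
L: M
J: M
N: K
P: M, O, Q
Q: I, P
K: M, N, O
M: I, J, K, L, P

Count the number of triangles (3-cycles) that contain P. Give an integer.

P's neighbors are M, O, and Q, but none of them are tied to each other, so no triangle contains P.

0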